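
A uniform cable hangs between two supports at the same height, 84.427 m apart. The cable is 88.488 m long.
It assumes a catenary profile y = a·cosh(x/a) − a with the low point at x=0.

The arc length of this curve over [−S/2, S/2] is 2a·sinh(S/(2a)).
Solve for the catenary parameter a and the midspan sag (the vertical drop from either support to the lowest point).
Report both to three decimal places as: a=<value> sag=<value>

a=79.139 sag=11.528

seed: a₀ = √(S³/(24(L−S))) = √(84.427³/(24·4.061)) = 78.577810
iter 1: u=0.537219  f(a)=+5.901e-02  f'(a)=-1.064e-01  a ← 78.577810 − (+5.901e-02/-1.064e-01) = 79.132495
iter 2: u=0.533453  f(a)=+6.306e-04  f'(a)=-1.041e-01  a ← 79.132495 − (+6.306e-04/-1.041e-01) = 79.138552
iter 3: u=0.533413  f(a)=+7.376e-08  f'(a)=-1.041e-01  a ← 79.138552 − (+7.376e-08/-1.041e-01) = 79.138552
iter 4: u=0.533413  f(a)=+0.000e+00  f'(a)=-1.041e-01  a ← 79.138552 − (+0.000e+00/-1.041e-01) = 79.138552
converged: |Δa| < 1e-12 after 4 iterations
sag = a·(cosh(S/(2a)) − 1) = 79.138552·(cosh(0.533413) − 1) = 11.528101
T_max/T_min = cosh(S/(2a)) = 1.145670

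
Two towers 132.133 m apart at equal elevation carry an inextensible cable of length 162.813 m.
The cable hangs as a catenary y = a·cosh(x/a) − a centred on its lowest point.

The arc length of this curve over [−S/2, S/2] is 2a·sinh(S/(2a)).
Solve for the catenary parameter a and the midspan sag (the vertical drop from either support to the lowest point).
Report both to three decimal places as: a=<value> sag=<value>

seed: a₀ = √(S³/(24(L−S))) = √(132.133³/(24·30.680)) = 55.973652
iter 1: u=1.180314  f(a)=+2.209e+00  f'(a)=-1.257e+00  a ← 55.973652 − (+2.209e+00/-1.257e+00) = 57.731646
iter 2: u=1.144372  f(a)=+1.084e-01  f'(a)=-1.136e+00  a ← 57.731646 − (+1.084e-01/-1.136e+00) = 57.827013
iter 3: u=1.142485  f(a)=+2.904e-04  f'(a)=-1.130e+00  a ← 57.827013 − (+2.904e-04/-1.130e+00) = 57.827270
iter 4: u=1.142480  f(a)=+2.098e-09  f'(a)=-1.130e+00  a ← 57.827270 − (+2.098e-09/-1.130e+00) = 57.827270
iter 5: u=1.142480  f(a)=+5.684e-14  f'(a)=-1.130e+00  a ← 57.827270 − (+5.684e-14/-1.130e+00) = 57.827270
converged: |Δa| < 1e-12 after 5 iterations
sag = a·(cosh(S/(2a)) − 1) = 57.827270·(cosh(1.142480) − 1) = 42.027682
T_max/T_min = cosh(S/(2a)) = 1.726780

a=57.827 sag=42.028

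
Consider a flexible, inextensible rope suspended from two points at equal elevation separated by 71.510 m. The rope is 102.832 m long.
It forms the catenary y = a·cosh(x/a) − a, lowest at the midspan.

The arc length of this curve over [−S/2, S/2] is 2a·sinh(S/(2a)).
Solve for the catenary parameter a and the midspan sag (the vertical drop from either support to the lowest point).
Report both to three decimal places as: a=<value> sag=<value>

a=23.380 sag=33.102

seed: a₀ = √(S³/(24(L−S))) = √(71.510³/(24·31.322)) = 22.055647
iter 1: u=1.621127  f(a)=+4.383e+00  f'(a)=-3.660e+00  a ← 22.055647 − (+4.383e+00/-3.660e+00) = 23.253084
iter 2: u=1.537645  f(a)=+3.823e-01  f'(a)=-3.047e+00  a ← 23.253084 − (+3.823e-01/-3.047e+00) = 23.378524
iter 3: u=1.529395  f(a)=+3.521e-03  f'(a)=-2.991e+00  a ← 23.378524 − (+3.521e-03/-2.991e+00) = 23.379701
iter 4: u=1.529318  f(a)=+3.049e-07  f'(a)=-2.991e+00  a ← 23.379701 − (+3.049e-07/-2.991e+00) = 23.379701
iter 5: u=1.529318  f(a)=+0.000e+00  f'(a)=-2.991e+00  a ← 23.379701 − (+0.000e+00/-2.991e+00) = 23.379701
converged: |Δa| < 1e-12 after 5 iterations
sag = a·(cosh(S/(2a)) − 1) = 23.379701·(cosh(1.529318) − 1) = 33.102291
T_max/T_min = cosh(S/(2a)) = 2.415856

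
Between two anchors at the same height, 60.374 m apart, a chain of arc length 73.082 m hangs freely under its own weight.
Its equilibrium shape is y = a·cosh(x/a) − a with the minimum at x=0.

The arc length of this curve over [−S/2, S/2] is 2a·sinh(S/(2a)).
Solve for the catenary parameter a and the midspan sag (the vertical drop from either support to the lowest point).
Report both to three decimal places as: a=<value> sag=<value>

a=27.672 sag=18.165

seed: a₀ = √(S³/(24(L−S))) = √(60.374³/(24·12.708)) = 26.861527
iter 1: u=1.123801  f(a)=+8.270e-01  f'(a)=-1.071e+00  a ← 26.861527 − (+8.270e-01/-1.071e+00) = 27.633579
iter 2: u=1.092403  f(a)=+3.700e-02  f'(a)=-9.773e-01  a ← 27.633579 − (+3.700e-02/-9.773e-01) = 27.671434
iter 3: u=1.090908  f(a)=+8.171e-05  f'(a)=-9.730e-01  a ← 27.671434 − (+8.171e-05/-9.730e-01) = 27.671518
iter 4: u=1.090905  f(a)=+4.005e-10  f'(a)=-9.730e-01  a ← 27.671518 − (+4.005e-10/-9.730e-01) = 27.671518
iter 5: u=1.090905  f(a)=-1.421e-14  f'(a)=-9.730e-01  a ← 27.671518 − (-1.421e-14/-9.730e-01) = 27.671518
converged: |Δa| < 1e-12 after 5 iterations
sag = a·(cosh(S/(2a)) − 1) = 27.671518·(cosh(1.090905) − 1) = 18.164686
T_max/T_min = cosh(S/(2a)) = 1.656440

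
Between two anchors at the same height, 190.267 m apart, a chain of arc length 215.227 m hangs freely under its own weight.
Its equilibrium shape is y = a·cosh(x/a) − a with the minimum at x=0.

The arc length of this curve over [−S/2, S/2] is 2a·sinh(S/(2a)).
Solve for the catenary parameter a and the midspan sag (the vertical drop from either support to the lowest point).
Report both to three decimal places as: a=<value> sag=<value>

seed: a₀ = √(S³/(24(L−S))) = √(190.267³/(24·24.960)) = 107.230244
iter 1: u=0.887189  f(a)=+1.001e+00  f'(a)=-5.032e-01  a ← 107.230244 − (+1.001e+00/-5.032e-01) = 109.219238
iter 2: u=0.871032  f(a)=+2.853e-02  f'(a)=-4.749e-01  a ← 109.219238 − (+2.853e-02/-4.749e-01) = 109.279307
iter 3: u=0.870554  f(a)=+2.468e-05  f'(a)=-4.741e-01  a ← 109.279307 − (+2.468e-05/-4.741e-01) = 109.279359
iter 4: u=0.870553  f(a)=+1.853e-11  f'(a)=-4.741e-01  a ← 109.279359 − (+1.853e-11/-4.741e-01) = 109.279359
converged: |Δa| < 1e-12 after 4 iterations
sag = a·(cosh(S/(2a)) − 1) = 109.279359·(cosh(0.870553) − 1) = 44.091576
T_max/T_min = cosh(S/(2a)) = 1.403476

a=109.279 sag=44.092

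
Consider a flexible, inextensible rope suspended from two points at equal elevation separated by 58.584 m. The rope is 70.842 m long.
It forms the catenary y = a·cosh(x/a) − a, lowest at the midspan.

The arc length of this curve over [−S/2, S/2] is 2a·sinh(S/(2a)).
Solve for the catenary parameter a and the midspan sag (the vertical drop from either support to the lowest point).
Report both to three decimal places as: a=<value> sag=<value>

a=26.927 sag=17.567

seed: a₀ = √(S³/(24(L−S))) = √(58.584³/(24·12.258)) = 26.142860
iter 1: u=1.120459  f(a)=+7.929e-01  f'(a)=-1.061e+00  a ← 26.142860 − (+7.929e-01/-1.061e+00) = 26.890202
iter 2: u=1.089319  f(a)=+3.527e-02  f'(a)=-9.684e-01  a ← 26.890202 − (+3.527e-02/-9.684e-01) = 26.926621
iter 3: u=1.087845  f(a)=+7.699e-05  f'(a)=-9.642e-01  a ← 26.926621 − (+7.699e-05/-9.642e-01) = 26.926701
iter 4: u=1.087842  f(a)=+3.686e-10  f'(a)=-9.642e-01  a ← 26.926701 − (+3.686e-10/-9.642e-01) = 26.926701
iter 5: u=1.087842  f(a)=+0.000e+00  f'(a)=-9.642e-01  a ← 26.926701 − (+0.000e+00/-9.642e-01) = 26.926701
converged: |Δa| < 1e-12 after 5 iterations
sag = a·(cosh(S/(2a)) − 1) = 26.926701·(cosh(1.087842) − 1) = 17.567057
T_max/T_min = cosh(S/(2a)) = 1.652403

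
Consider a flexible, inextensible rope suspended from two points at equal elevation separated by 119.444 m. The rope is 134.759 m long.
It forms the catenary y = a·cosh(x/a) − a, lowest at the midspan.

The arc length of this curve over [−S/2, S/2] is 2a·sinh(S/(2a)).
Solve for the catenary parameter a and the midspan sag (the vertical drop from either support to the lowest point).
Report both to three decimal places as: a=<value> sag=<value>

seed: a₀ = √(S³/(24(L−S))) = √(119.444³/(24·15.315)) = 68.089851
iter 1: u=0.877106  f(a)=+6.000e-01  f'(a)=-4.854e-01  a ← 68.089851 − (+6.000e-01/-4.854e-01) = 69.325917
iter 2: u=0.861467  f(a)=+1.673e-02  f'(a)=-4.587e-01  a ← 69.325917 − (+1.673e-02/-4.587e-01) = 69.362387
iter 3: u=0.861014  f(a)=+1.383e-05  f'(a)=-4.579e-01  a ← 69.362387 − (+1.383e-05/-4.579e-01) = 69.362417
iter 4: u=0.861014  f(a)=+9.464e-12  f'(a)=-4.579e-01  a ← 69.362417 − (+9.464e-12/-4.579e-01) = 69.362417
converged: |Δa| < 1e-12 after 4 iterations
sag = a·(cosh(S/(2a)) − 1) = 69.362417·(cosh(0.861014) − 1) = 27.338886
T_max/T_min = cosh(S/(2a)) = 1.394146

a=69.362 sag=27.339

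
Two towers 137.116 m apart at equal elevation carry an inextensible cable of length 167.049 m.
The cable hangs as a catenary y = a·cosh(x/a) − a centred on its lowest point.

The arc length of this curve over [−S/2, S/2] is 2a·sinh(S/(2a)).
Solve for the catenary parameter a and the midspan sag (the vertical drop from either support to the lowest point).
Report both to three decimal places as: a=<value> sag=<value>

a=61.774 sag=42.112

seed: a₀ = √(S³/(24(L−S))) = √(137.116³/(24·29.933)) = 59.903398
iter 1: u=1.144476  f(a)=+2.023e+00  f'(a)=-1.137e+00  a ← 59.903398 − (+2.023e+00/-1.137e+00) = 61.683003
iter 2: u=1.111457  f(a)=+9.363e-02  f'(a)=-1.034e+00  a ← 61.683003 − (+9.363e-02/-1.034e+00) = 61.773598
iter 3: u=1.109827  f(a)=+2.222e-04  f'(a)=-1.029e+00  a ← 61.773598 − (+2.222e-04/-1.029e+00) = 61.773814
iter 4: u=1.109823  f(a)=+1.258e-09  f'(a)=-1.029e+00  a ← 61.773814 − (+1.258e-09/-1.029e+00) = 61.773814
iter 5: u=1.109823  f(a)=+2.842e-14  f'(a)=-1.029e+00  a ← 61.773814 − (+2.842e-14/-1.029e+00) = 61.773814
converged: |Δa| < 1e-12 after 5 iterations
sag = a·(cosh(S/(2a)) − 1) = 61.773814·(cosh(1.109823) − 1) = 42.112403
T_max/T_min = cosh(S/(2a)) = 1.681719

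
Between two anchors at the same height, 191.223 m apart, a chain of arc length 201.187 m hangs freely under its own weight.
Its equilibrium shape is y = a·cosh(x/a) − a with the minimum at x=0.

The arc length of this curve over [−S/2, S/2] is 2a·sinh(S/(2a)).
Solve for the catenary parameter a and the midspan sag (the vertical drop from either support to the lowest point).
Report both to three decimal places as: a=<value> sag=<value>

a=172.317 sag=27.213

seed: a₀ = √(S³/(24(L−S))) = √(191.223³/(24·9.964)) = 170.996693
iter 1: u=0.559142  f(a)=+1.569e-01  f'(a)=-1.202e-01  a ← 170.996693 − (+1.569e-01/-1.202e-01) = 172.301931
iter 2: u=0.554907  f(a)=+1.815e-03  f'(a)=-1.175e-01  a ← 172.301931 − (+1.815e-03/-1.175e-01) = 172.317382
iter 3: u=0.554857  f(a)=+2.491e-07  f'(a)=-1.174e-01  a ← 172.317382 − (+2.491e-07/-1.174e-01) = 172.317384
iter 4: u=0.554857  f(a)=-2.842e-14  f'(a)=-1.174e-01  a ← 172.317384 − (-2.842e-14/-1.174e-01) = 172.317384
converged: |Δa| < 1e-12 after 4 iterations
sag = a·(cosh(S/(2a)) − 1) = 172.317384·(cosh(0.554857) − 1) = 27.212897
T_max/T_min = cosh(S/(2a)) = 1.157923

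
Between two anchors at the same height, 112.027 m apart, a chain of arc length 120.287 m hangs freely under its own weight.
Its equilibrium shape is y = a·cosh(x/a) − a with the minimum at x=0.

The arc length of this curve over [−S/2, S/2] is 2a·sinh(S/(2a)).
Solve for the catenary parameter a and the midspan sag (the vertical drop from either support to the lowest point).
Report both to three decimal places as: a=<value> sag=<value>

a=85.131 sag=19.102

seed: a₀ = √(S³/(24(L−S))) = √(112.027³/(24·8.260)) = 84.214799
iter 1: u=0.665127  f(a)=+1.846e-01  f'(a)=-2.050e-01  a ← 84.214799 − (+1.846e-01/-2.050e-01) = 85.115586
iter 2: u=0.658087  f(a)=+3.004e-03  f'(a)=-1.984e-01  a ← 85.115586 − (+3.004e-03/-1.984e-01) = 85.130733
iter 3: u=0.657970  f(a)=+8.246e-07  f'(a)=-1.983e-01  a ← 85.130733 − (+8.246e-07/-1.983e-01) = 85.130737
iter 4: u=0.657970  f(a)=+7.105e-14  f'(a)=-1.983e-01  a ← 85.130737 − (+7.105e-14/-1.983e-01) = 85.130737
converged: |Δa| < 1e-12 after 4 iterations
sag = a·(cosh(S/(2a)) − 1) = 85.130737·(cosh(0.657970) − 1) = 19.102094
T_max/T_min = cosh(S/(2a)) = 1.224385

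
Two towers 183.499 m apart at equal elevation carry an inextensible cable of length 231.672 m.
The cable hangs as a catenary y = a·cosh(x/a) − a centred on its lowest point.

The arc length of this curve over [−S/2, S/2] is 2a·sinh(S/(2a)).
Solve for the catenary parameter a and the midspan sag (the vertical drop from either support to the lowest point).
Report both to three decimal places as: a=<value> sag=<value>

a=75.825 sag=62.622

seed: a₀ = √(S³/(24(L−S))) = √(183.499³/(24·48.173)) = 73.104327
iter 1: u=1.255049  f(a)=+3.939e+00  f'(a)=-1.538e+00  a ← 73.104327 − (+3.939e+00/-1.538e+00) = 75.666484
iter 2: u=1.212551  f(a)=+2.166e-01  f'(a)=-1.373e+00  a ← 75.666484 − (+2.166e-01/-1.373e+00) = 75.824260
iter 3: u=1.210028  f(a)=+7.389e-04  f'(a)=-1.363e+00  a ← 75.824260 − (+7.389e-04/-1.363e+00) = 75.824802
iter 4: u=1.210020  f(a)=+8.665e-09  f'(a)=-1.363e+00  a ← 75.824802 − (+8.665e-09/-1.363e+00) = 75.824802
iter 5: u=1.210020  f(a)=-2.842e-14  f'(a)=-1.363e+00  a ← 75.824802 − (-2.842e-14/-1.363e+00) = 75.824802
converged: |Δa| < 1e-12 after 5 iterations
sag = a·(cosh(S/(2a)) − 1) = 75.824802·(cosh(1.210020) − 1) = 62.621504
T_max/T_min = cosh(S/(2a)) = 1.825871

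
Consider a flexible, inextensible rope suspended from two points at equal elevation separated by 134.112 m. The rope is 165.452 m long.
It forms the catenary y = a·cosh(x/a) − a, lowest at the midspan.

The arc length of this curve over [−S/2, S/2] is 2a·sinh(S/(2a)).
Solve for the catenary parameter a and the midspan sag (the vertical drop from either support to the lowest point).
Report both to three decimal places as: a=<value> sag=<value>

seed: a₀ = √(S³/(24(L−S))) = √(134.112³/(24·31.340)) = 56.629971
iter 1: u=1.184108  f(a)=+2.272e+00  f'(a)=-1.270e+00  a ← 56.629971 − (+2.272e+00/-1.270e+00) = 58.418870
iter 2: u=1.147848  f(a)=+1.121e-01  f'(a)=-1.147e+00  a ← 58.418870 − (+1.121e-01/-1.147e+00) = 58.516558
iter 3: u=1.145932  f(a)=+3.042e-04  f'(a)=-1.141e+00  a ← 58.516558 − (+3.042e-04/-1.141e+00) = 58.516824
iter 4: u=1.145927  f(a)=+2.255e-09  f'(a)=-1.141e+00  a ← 58.516824 − (+2.255e-09/-1.141e+00) = 58.516824
iter 5: u=1.145927  f(a)=+0.000e+00  f'(a)=-1.141e+00  a ← 58.516824 − (+0.000e+00/-1.141e+00) = 58.516824
converged: |Δa| < 1e-12 after 5 iterations
sag = a·(cosh(S/(2a)) − 1) = 58.516824·(cosh(1.145927) − 1) = 42.813378
T_max/T_min = cosh(S/(2a)) = 1.731642

a=58.517 sag=42.813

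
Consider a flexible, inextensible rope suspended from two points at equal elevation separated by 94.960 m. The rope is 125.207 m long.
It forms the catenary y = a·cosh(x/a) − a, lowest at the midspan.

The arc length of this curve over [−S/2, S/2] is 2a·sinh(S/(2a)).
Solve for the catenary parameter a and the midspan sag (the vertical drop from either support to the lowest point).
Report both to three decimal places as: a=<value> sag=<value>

seed: a₀ = √(S³/(24(L−S))) = √(94.960³/(24·30.247)) = 34.345060
iter 1: u=1.382440  f(a)=+3.025e+00  f'(a)=-2.122e+00  a ← 34.345060 − (+3.025e+00/-2.122e+00) = 35.770927
iter 2: u=1.327335  f(a)=+1.986e-01  f'(a)=-1.852e+00  a ← 35.770927 − (+1.986e-01/-1.852e+00) = 35.878192
iter 3: u=1.323367  f(a)=+9.889e-04  f'(a)=-1.833e+00  a ← 35.878192 − (+9.889e-04/-1.833e+00) = 35.878731
iter 4: u=1.323347  f(a)=+2.478e-08  f'(a)=-1.833e+00  a ← 35.878731 − (+2.478e-08/-1.833e+00) = 35.878731
iter 5: u=1.323347  f(a)=-1.421e-14  f'(a)=-1.833e+00  a ← 35.878731 − (-1.421e-14/-1.833e+00) = 35.878731
converged: |Δa| < 1e-12 after 5 iterations
sag = a·(cosh(S/(2a)) − 1) = 35.878731·(cosh(1.323347) − 1) = 36.277222
T_max/T_min = cosh(S/(2a)) = 2.011107

a=35.879 sag=36.277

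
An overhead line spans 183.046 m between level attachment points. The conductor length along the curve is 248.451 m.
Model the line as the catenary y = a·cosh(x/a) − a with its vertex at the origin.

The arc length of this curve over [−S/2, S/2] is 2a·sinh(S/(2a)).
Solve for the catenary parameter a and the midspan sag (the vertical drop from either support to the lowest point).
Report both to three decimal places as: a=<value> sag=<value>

a=65.615 sag=74.875

seed: a₀ = √(S³/(24(L−S))) = √(183.046³/(24·65.405)) = 62.507088
iter 1: u=1.464202  f(a)=+7.380e+00  f'(a)=-2.577e+00  a ← 62.507088 − (+7.380e+00/-2.577e+00) = 65.370660
iter 2: u=1.400062  f(a)=+5.374e-01  f'(a)=-2.214e+00  a ← 65.370660 − (+5.374e-01/-2.214e+00) = 65.613373
iter 3: u=1.394883  f(a)=+3.345e-03  f'(a)=-2.187e+00  a ← 65.613373 − (+3.345e-03/-2.187e+00) = 65.614903
iter 4: u=1.394851  f(a)=+1.314e-07  f'(a)=-2.187e+00  a ← 65.614903 − (+1.314e-07/-2.187e+00) = 65.614903
iter 5: u=1.394851  f(a)=-5.684e-14  f'(a)=-2.187e+00  a ← 65.614903 − (-5.684e-14/-2.187e+00) = 65.614903
converged: |Δa| < 1e-12 after 5 iterations
sag = a·(cosh(S/(2a)) − 1) = 65.614903·(cosh(1.394851) − 1) = 74.874564
T_max/T_min = cosh(S/(2a)) = 2.141121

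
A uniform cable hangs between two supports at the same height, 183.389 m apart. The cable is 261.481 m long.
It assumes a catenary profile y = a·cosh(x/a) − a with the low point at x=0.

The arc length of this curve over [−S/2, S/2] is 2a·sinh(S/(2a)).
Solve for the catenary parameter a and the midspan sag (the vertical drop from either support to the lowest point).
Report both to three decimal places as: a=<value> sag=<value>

seed: a₀ = √(S³/(24(L−S))) = √(183.389³/(24·78.092)) = 57.365533
iter 1: u=1.598425  f(a)=+1.061e+01  f'(a)=-3.485e+00  a ← 57.365533 − (+1.061e+01/-3.485e+00) = 60.408760
iter 2: u=1.517901  f(a)=+9.024e-01  f'(a)=-2.915e+00  a ← 60.408760 − (+9.024e-01/-2.915e+00) = 60.718333
iter 3: u=1.510162  f(a)=+7.875e-03  f'(a)=-2.864e+00  a ← 60.718333 − (+7.875e-03/-2.864e+00) = 60.721082
iter 4: u=1.510093  f(a)=+6.114e-07  f'(a)=-2.864e+00  a ← 60.721082 − (+6.114e-07/-2.864e+00) = 60.721082
iter 5: u=1.510093  f(a)=-5.684e-14  f'(a)=-2.864e+00  a ← 60.721082 − (-5.684e-14/-2.864e+00) = 60.721082
converged: |Δa| < 1e-12 after 5 iterations
sag = a·(cosh(S/(2a)) − 1) = 60.721082·(cosh(1.510093) − 1) = 83.432059
T_max/T_min = cosh(S/(2a)) = 2.374021

a=60.721 sag=83.432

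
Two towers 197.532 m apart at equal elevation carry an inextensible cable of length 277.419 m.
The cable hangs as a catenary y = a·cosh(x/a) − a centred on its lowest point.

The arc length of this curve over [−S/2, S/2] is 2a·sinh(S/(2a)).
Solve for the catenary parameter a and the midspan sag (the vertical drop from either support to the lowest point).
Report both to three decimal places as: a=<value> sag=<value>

a=66.940 sag=87.077

seed: a₀ = √(S³/(24(L−S))) = √(197.532³/(24·79.887)) = 63.403395
iter 1: u=1.557740  f(a)=+1.027e+01  f'(a)=-3.187e+00  a ← 63.403395 − (+1.027e+01/-3.187e+00) = 66.626541
iter 2: u=1.482382  f(a)=+8.352e-01  f'(a)=-2.688e+00  a ← 66.626541 − (+8.352e-01/-2.688e+00) = 66.937280
iter 3: u=1.475501  f(a)=+6.602e-03  f'(a)=-2.646e+00  a ← 66.937280 − (+6.602e-03/-2.646e+00) = 66.939776
iter 4: u=1.475446  f(a)=+4.198e-07  f'(a)=-2.645e+00  a ← 66.939776 − (+4.198e-07/-2.645e+00) = 66.939776
iter 5: u=1.475446  f(a)=-1.137e-13  f'(a)=-2.645e+00  a ← 66.939776 − (-1.137e-13/-2.645e+00) = 66.939776
converged: |Δa| < 1e-12 after 5 iterations
sag = a·(cosh(S/(2a)) − 1) = 66.939776·(cosh(1.475446) − 1) = 87.077298
T_max/T_min = cosh(S/(2a)) = 2.300830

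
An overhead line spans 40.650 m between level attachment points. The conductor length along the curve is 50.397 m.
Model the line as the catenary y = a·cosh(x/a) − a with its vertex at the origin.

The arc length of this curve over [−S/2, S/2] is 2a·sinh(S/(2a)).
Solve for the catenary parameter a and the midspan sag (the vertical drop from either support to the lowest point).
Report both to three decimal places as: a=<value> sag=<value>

seed: a₀ = √(S³/(24(L−S))) = √(40.650³/(24·9.747)) = 16.945318
iter 1: u=1.199446  f(a)=+7.256e-01  f'(a)=-1.325e+00  a ← 16.945318 − (+7.256e-01/-1.325e+00) = 17.493117
iter 2: u=1.161886  f(a)=+3.667e-02  f'(a)=-1.194e+00  a ← 17.493117 − (+3.667e-02/-1.194e+00) = 17.523836
iter 3: u=1.159849  f(a)=+1.047e-04  f'(a)=-1.187e+00  a ← 17.523836 − (+1.047e-04/-1.187e+00) = 17.523924
iter 4: u=1.159843  f(a)=+8.589e-10  f'(a)=-1.187e+00  a ← 17.523924 − (+8.589e-10/-1.187e+00) = 17.523924
iter 5: u=1.159843  f(a)=+7.105e-15  f'(a)=-1.187e+00  a ← 17.523924 − (+7.105e-15/-1.187e+00) = 17.523924
converged: |Δa| < 1e-12 after 5 iterations
sag = a·(cosh(S/(2a)) − 1) = 17.523924·(cosh(1.159843) − 1) = 13.168947
T_max/T_min = cosh(S/(2a)) = 1.751484

a=17.524 sag=13.169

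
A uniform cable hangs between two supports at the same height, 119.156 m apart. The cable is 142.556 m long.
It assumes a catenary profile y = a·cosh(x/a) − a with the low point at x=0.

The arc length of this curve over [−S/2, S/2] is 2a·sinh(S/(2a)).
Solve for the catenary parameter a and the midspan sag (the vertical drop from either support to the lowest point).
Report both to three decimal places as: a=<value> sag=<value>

seed: a₀ = √(S³/(24(L−S))) = √(119.156³/(24·23.400)) = 54.885841
iter 1: u=1.085489  f(a)=+1.418e+00  f'(a)=-9.575e-01  a ← 54.885841 − (+1.418e+00/-9.575e-01) = 56.366735
iter 2: u=1.056971  f(a)=+5.941e-02  f'(a)=-8.788e-01  a ← 56.366735 − (+5.941e-02/-8.788e-01) = 56.434344
iter 3: u=1.055705  f(a)=+1.144e-04  f'(a)=-8.754e-01  a ← 56.434344 − (+1.144e-04/-8.754e-01) = 56.434475
iter 4: u=1.055702  f(a)=+4.262e-10  f'(a)=-8.754e-01  a ← 56.434475 − (+4.262e-10/-8.754e-01) = 56.434475
iter 5: u=1.055702  f(a)=+0.000e+00  f'(a)=-8.754e-01  a ← 56.434475 − (+0.000e+00/-8.754e-01) = 56.434475
converged: |Δa| < 1e-12 after 5 iterations
sag = a·(cosh(S/(2a)) − 1) = 56.434475·(cosh(1.055702) − 1) = 34.479788
T_max/T_min = cosh(S/(2a)) = 1.610970

a=56.434 sag=34.480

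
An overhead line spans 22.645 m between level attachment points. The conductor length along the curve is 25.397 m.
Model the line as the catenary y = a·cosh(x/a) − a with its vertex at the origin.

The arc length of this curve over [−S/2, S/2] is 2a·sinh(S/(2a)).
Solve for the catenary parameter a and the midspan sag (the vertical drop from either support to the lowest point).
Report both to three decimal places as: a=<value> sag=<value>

seed: a₀ = √(S³/(24(L−S))) = √(22.645³/(24·2.752)) = 13.259546
iter 1: u=0.853913  f(a)=+1.021e-01  f'(a)=-4.462e-01  a ← 13.259546 − (+1.021e-01/-4.462e-01) = 13.488370
iter 2: u=0.839427  f(a)=+2.703e-03  f'(a)=-4.228e-01  a ← 13.488370 − (+2.703e-03/-4.228e-01) = 13.494763
iter 3: u=0.839029  f(a)=+2.008e-06  f'(a)=-4.222e-01  a ← 13.494763 − (+2.008e-06/-4.222e-01) = 13.494767
iter 4: u=0.839029  f(a)=+1.112e-12  f'(a)=-4.222e-01  a ← 13.494767 − (+1.112e-12/-4.222e-01) = 13.494767
converged: |Δa| < 1e-12 after 4 iterations
sag = a·(cosh(S/(2a)) − 1) = 13.494767·(cosh(0.839029) − 1) = 5.035226
T_max/T_min = cosh(S/(2a)) = 1.373124

a=13.495 sag=5.035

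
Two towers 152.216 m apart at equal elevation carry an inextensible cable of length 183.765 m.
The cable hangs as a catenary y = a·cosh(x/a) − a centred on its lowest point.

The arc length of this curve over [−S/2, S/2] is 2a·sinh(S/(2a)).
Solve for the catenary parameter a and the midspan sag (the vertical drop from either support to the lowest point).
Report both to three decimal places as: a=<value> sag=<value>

a=70.276 sag=45.401

seed: a₀ = √(S³/(24(L−S))) = √(152.216³/(24·31.549)) = 68.248331
iter 1: u=1.115163  f(a)=+2.021e+00  f'(a)=-1.045e+00  a ← 68.248331 − (+2.021e+00/-1.045e+00) = 70.182598
iter 2: u=1.084428  f(a)=+8.909e-02  f'(a)=-9.545e-01  a ← 70.182598 − (+8.909e-02/-9.545e-01) = 70.275944
iter 3: u=1.082988  f(a)=+1.909e-04  f'(a)=-9.504e-01  a ← 70.275944 − (+1.909e-04/-9.504e-01) = 70.276145
iter 4: u=1.082985  f(a)=+8.802e-10  f'(a)=-9.504e-01  a ← 70.276145 − (+8.802e-10/-9.504e-01) = 70.276145
iter 5: u=1.082985  f(a)=+0.000e+00  f'(a)=-9.504e-01  a ← 70.276145 − (+0.000e+00/-9.504e-01) = 70.276145
converged: |Δa| < 1e-12 after 5 iterations
sag = a·(cosh(S/(2a)) − 1) = 70.276145·(cosh(1.082985) − 1) = 45.400691
T_max/T_min = cosh(S/(2a)) = 1.646033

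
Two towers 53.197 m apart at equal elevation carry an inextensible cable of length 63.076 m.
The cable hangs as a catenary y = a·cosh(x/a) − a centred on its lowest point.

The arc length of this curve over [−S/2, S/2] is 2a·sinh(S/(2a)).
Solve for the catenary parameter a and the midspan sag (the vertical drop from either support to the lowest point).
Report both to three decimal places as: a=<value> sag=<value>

a=25.872 sag=14.920

seed: a₀ = √(S³/(24(L−S))) = √(53.197³/(24·9.879)) = 25.198147
iter 1: u=1.055574  f(a)=+5.652e-01  f'(a)=-8.750e-01  a ← 25.198147 − (+5.652e-01/-8.750e-01) = 25.844080
iter 2: u=1.029191  f(a)=+2.246e-02  f'(a)=-8.067e-01  a ← 25.844080 − (+2.246e-02/-8.067e-01) = 25.871924
iter 3: u=1.028084  f(a)=+3.873e-05  f'(a)=-8.039e-01  a ← 25.871924 − (+3.873e-05/-8.039e-01) = 25.871972
iter 4: u=1.028082  f(a)=+1.156e-10  f'(a)=-8.039e-01  a ← 25.871972 − (+1.156e-10/-8.039e-01) = 25.871972
iter 5: u=1.028082  f(a)=+7.105e-15  f'(a)=-8.039e-01  a ← 25.871972 − (+7.105e-15/-8.039e-01) = 25.871972
converged: |Δa| < 1e-12 after 5 iterations
sag = a·(cosh(S/(2a)) − 1) = 25.871972·(cosh(1.028082) − 1) = 14.920238
T_max/T_min = cosh(S/(2a)) = 1.576695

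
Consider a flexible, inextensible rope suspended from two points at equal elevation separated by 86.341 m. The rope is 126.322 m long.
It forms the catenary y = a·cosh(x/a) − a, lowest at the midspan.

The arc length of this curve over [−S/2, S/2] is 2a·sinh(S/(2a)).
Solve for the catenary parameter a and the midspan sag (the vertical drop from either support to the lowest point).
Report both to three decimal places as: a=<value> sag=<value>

seed: a₀ = √(S³/(24(L−S))) = √(86.341³/(24·39.981)) = 25.899606
iter 1: u=1.666840  f(a)=+5.936e+00  f'(a)=-4.035e+00  a ← 25.899606 − (+5.936e+00/-4.035e+00) = 27.370811
iter 2: u=1.577246  f(a)=+5.434e-01  f'(a)=-3.327e+00  a ← 27.370811 − (+5.434e-01/-3.327e+00) = 27.534122
iter 3: u=1.567891  f(a)=+5.566e-03  f'(a)=-3.259e+00  a ← 27.534122 − (+5.566e-03/-3.259e+00) = 27.535830
iter 4: u=1.567794  f(a)=+5.972e-07  f'(a)=-3.259e+00  a ← 27.535830 − (+5.972e-07/-3.259e+00) = 27.535830
iter 5: u=1.567794  f(a)=+2.842e-14  f'(a)=-3.259e+00  a ← 27.535830 − (+2.842e-14/-3.259e+00) = 27.535830
converged: |Δa| < 1e-12 after 5 iterations
sag = a·(cosh(S/(2a)) − 1) = 27.535830·(cosh(1.567794) − 1) = 41.366520
T_max/T_min = cosh(S/(2a)) = 2.502280

a=27.536 sag=41.367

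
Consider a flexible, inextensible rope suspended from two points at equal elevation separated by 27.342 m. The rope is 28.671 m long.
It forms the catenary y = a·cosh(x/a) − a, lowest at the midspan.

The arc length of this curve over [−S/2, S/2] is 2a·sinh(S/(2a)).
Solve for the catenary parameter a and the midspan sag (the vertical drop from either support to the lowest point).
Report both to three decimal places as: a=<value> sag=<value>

a=25.497 sag=3.754

seed: a₀ = √(S³/(24(L−S))) = √(27.342³/(24·1.329)) = 25.314964
iter 1: u=0.540036  f(a)=+1.951e-02  f'(a)=-1.081e-01  a ← 25.314964 − (+1.951e-02/-1.081e-01) = 25.495501
iter 2: u=0.536212  f(a)=+2.107e-04  f'(a)=-1.058e-01  a ← 25.495501 − (+2.107e-04/-1.058e-01) = 25.497493
iter 3: u=0.536170  f(a)=+2.517e-08  f'(a)=-1.057e-01  a ← 25.497493 − (+2.517e-08/-1.057e-01) = 25.497494
iter 4: u=0.536170  f(a)=+0.000e+00  f'(a)=-1.057e-01  a ← 25.497494 − (+0.000e+00/-1.057e-01) = 25.497494
converged: |Δa| < 1e-12 after 4 iterations
sag = a·(cosh(S/(2a)) − 1) = 25.497494·(cosh(0.536170) − 1) = 3.753639
T_max/T_min = cosh(S/(2a)) = 1.147216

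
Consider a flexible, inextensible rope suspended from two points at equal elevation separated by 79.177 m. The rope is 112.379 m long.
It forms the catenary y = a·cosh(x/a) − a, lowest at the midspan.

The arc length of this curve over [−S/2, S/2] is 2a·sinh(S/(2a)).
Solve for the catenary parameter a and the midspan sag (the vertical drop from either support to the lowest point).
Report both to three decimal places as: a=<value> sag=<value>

a=26.397 sag=35.684

seed: a₀ = √(S³/(24(L−S))) = √(79.177³/(24·33.202)) = 24.958060
iter 1: u=1.586201  f(a)=+4.436e+00  f'(a)=-3.393e+00  a ← 24.958060 − (+4.436e+00/-3.393e+00) = 26.265435
iter 2: u=1.507247  f(a)=+3.724e-01  f'(a)=-2.845e+00  a ← 26.265435 − (+3.724e-01/-2.845e+00) = 26.396319
iter 3: u=1.499774  f(a)=+3.156e-03  f'(a)=-2.797e+00  a ← 26.396319 − (+3.156e-03/-2.797e+00) = 26.397447
iter 4: u=1.499709  f(a)=+2.309e-07  f'(a)=-2.797e+00  a ← 26.397447 − (+2.309e-07/-2.797e+00) = 26.397447
iter 5: u=1.499709  f(a)=+1.421e-14  f'(a)=-2.797e+00  a ← 26.397447 − (+1.421e-14/-2.797e+00) = 26.397447
converged: |Δa| < 1e-12 after 5 iterations
sag = a·(cosh(S/(2a)) − 1) = 26.397447·(cosh(1.499709) − 1) = 35.683831
T_max/T_min = cosh(S/(2a)) = 2.351791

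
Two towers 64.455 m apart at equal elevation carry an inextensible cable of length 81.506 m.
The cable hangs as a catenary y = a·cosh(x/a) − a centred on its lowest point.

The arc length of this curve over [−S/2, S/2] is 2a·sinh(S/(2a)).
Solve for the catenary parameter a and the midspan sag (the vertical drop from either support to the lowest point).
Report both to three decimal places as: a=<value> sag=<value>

a=26.539 sag=22.094

seed: a₀ = √(S³/(24(L−S))) = √(64.455³/(24·17.051)) = 25.580226
iter 1: u=1.259860  f(a)=+1.405e+00  f'(a)=-1.557e+00  a ← 25.580226 − (+1.405e+00/-1.557e+00) = 26.482862
iter 2: u=1.216919  f(a)=+7.782e-02  f'(a)=-1.389e+00  a ← 26.482862 − (+7.782e-02/-1.389e+00) = 26.538887
iter 3: u=1.214350  f(a)=+2.695e-04  f'(a)=-1.379e+00  a ← 26.538887 − (+2.695e-04/-1.379e+00) = 26.539082
iter 4: u=1.214341  f(a)=+3.257e-09  f'(a)=-1.379e+00  a ← 26.539082 − (+3.257e-09/-1.379e+00) = 26.539082
iter 5: u=1.214341  f(a)=-1.421e-14  f'(a)=-1.379e+00  a ← 26.539082 − (-1.421e-14/-1.379e+00) = 26.539082
converged: |Δa| < 1e-12 after 5 iterations
sag = a·(cosh(S/(2a)) − 1) = 26.539082·(cosh(1.214341) − 1) = 22.093519
T_max/T_min = cosh(S/(2a)) = 1.832490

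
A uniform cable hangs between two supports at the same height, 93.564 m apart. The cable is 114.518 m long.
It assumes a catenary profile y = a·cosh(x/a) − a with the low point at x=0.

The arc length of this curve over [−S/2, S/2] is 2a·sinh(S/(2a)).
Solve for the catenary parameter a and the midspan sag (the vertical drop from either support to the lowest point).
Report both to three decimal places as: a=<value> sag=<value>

a=41.649 sag=29.155

seed: a₀ = √(S³/(24(L−S))) = √(93.564³/(24·20.954)) = 40.357484
iter 1: u=1.159190  f(a)=+1.454e+00  f'(a)=-1.185e+00  a ← 40.357484 − (+1.454e+00/-1.185e+00) = 41.584429
iter 2: u=1.124988  f(a)=+6.893e-02  f'(a)=-1.075e+00  a ← 41.584429 − (+6.893e-02/-1.075e+00) = 41.648555
iter 3: u=1.123256  f(a)=+1.720e-04  f'(a)=-1.070e+00  a ← 41.648555 − (+1.720e-04/-1.070e+00) = 41.648716
iter 4: u=1.123252  f(a)=+1.078e-09  f'(a)=-1.070e+00  a ← 41.648716 − (+1.078e-09/-1.070e+00) = 41.648716
iter 5: u=1.123252  f(a)=-1.421e-14  f'(a)=-1.070e+00  a ← 41.648716 − (-1.421e-14/-1.070e+00) = 41.648716
converged: |Δa| < 1e-12 after 5 iterations
sag = a·(cosh(S/(2a)) − 1) = 41.648716·(cosh(1.123252) − 1) = 29.155299
T_max/T_min = cosh(S/(2a)) = 1.700029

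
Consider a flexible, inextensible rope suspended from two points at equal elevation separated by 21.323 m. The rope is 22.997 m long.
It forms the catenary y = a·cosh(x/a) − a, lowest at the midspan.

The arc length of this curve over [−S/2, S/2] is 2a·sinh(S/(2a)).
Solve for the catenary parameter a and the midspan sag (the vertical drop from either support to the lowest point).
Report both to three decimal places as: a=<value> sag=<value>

a=15.714 sag=3.758

seed: a₀ = √(S³/(24(L−S))) = √(21.323³/(24·1.674)) = 15.534208
iter 1: u=0.686324  f(a)=+3.987e-02  f'(a)=-2.258e-01  a ← 15.534208 − (+3.987e-02/-2.258e-01) = 15.710747
iter 2: u=0.678612  f(a)=+6.899e-04  f'(a)=-2.181e-01  a ← 15.710747 − (+6.899e-04/-2.181e-01) = 15.713910
iter 3: u=0.678475  f(a)=+2.146e-07  f'(a)=-2.180e-01  a ← 15.713910 − (+2.146e-07/-2.180e-01) = 15.713911
iter 4: u=0.678475  f(a)=+1.776e-14  f'(a)=-2.180e-01  a ← 15.713911 − (+1.776e-14/-2.180e-01) = 15.713911
converged: |Δa| < 1e-12 after 4 iterations
sag = a·(cosh(S/(2a)) − 1) = 15.713911·(cosh(0.678475) − 1) = 3.757671
T_max/T_min = cosh(S/(2a)) = 1.239130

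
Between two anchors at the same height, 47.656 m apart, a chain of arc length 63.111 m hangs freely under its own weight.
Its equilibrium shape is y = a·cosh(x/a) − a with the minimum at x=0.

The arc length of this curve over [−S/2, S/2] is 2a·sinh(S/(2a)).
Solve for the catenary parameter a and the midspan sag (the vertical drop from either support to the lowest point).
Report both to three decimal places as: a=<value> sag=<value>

a=17.858 sag=18.400

seed: a₀ = √(S³/(24(L−S))) = √(47.656³/(24·15.455)) = 17.081903
iter 1: u=1.394927  f(a)=+1.575e+00  f'(a)=-2.187e+00  a ← 17.081903 − (+1.575e+00/-2.187e+00) = 17.802168
iter 2: u=1.338489  f(a)=+1.051e-01  f'(a)=-1.904e+00  a ← 17.802168 − (+1.051e-01/-1.904e+00) = 17.857372
iter 3: u=1.334351  f(a)=+5.420e-04  f'(a)=-1.884e+00  a ← 17.857372 − (+5.420e-04/-1.884e+00) = 17.857660
iter 4: u=1.334329  f(a)=+1.457e-08  f'(a)=-1.884e+00  a ← 17.857660 − (+1.457e-08/-1.884e+00) = 17.857660
iter 5: u=1.334329  f(a)=-7.105e-15  f'(a)=-1.884e+00  a ← 17.857660 − (-7.105e-15/-1.884e+00) = 17.857660
converged: |Δa| < 1e-12 after 5 iterations
sag = a·(cosh(S/(2a)) − 1) = 17.857660·(cosh(1.334329) − 1) = 18.400382
T_max/T_min = cosh(S/(2a)) = 2.030392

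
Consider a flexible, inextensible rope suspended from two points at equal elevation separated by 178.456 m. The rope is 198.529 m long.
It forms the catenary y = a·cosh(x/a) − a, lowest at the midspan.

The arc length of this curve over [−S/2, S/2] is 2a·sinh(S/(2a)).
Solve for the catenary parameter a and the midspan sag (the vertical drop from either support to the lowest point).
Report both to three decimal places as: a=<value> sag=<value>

seed: a₀ = √(S³/(24(L−S))) = √(178.456³/(24·20.073)) = 108.613790
iter 1: u=0.821516  f(a)=+6.883e-01  f'(a)=-3.952e-01  a ← 108.613790 − (+6.883e-01/-3.952e-01) = 110.355646
iter 2: u=0.808549  f(a)=+1.691e-02  f'(a)=-3.760e-01  a ← 110.355646 − (+1.691e-02/-3.760e-01) = 110.400617
iter 3: u=0.808220  f(a)=+1.077e-05  f'(a)=-3.755e-01  a ← 110.400617 − (+1.077e-05/-3.755e-01) = 110.400646
iter 4: u=0.808220  f(a)=+4.405e-12  f'(a)=-3.755e-01  a ← 110.400646 − (+4.405e-12/-3.755e-01) = 110.400646
converged: |Δa| < 1e-12 after 4 iterations
sag = a·(cosh(S/(2a)) − 1) = 110.400646·(cosh(0.808220) − 1) = 38.063975
T_max/T_min = cosh(S/(2a)) = 1.344780

a=110.401 sag=38.064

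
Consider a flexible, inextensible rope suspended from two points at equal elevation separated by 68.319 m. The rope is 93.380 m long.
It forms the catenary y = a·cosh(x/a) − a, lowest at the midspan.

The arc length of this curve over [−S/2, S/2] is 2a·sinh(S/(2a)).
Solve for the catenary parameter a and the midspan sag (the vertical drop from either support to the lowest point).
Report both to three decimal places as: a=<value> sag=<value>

seed: a₀ = √(S³/(24(L−S))) = √(68.319³/(24·25.061)) = 23.025413
iter 1: u=1.483556  f(a)=+2.907e+00  f'(a)=-2.695e+00  a ← 23.025413 − (+2.907e+00/-2.695e+00) = 24.103987
iter 2: u=1.417172  f(a)=+2.167e-01  f'(a)=-2.307e+00  a ← 24.103987 − (+2.167e-01/-2.307e+00) = 24.197935
iter 3: u=1.411670  f(a)=+1.419e-03  f'(a)=-2.277e+00  a ← 24.197935 − (+1.419e-03/-2.277e+00) = 24.198559
iter 4: u=1.411634  f(a)=+6.175e-08  f'(a)=-2.277e+00  a ← 24.198559 − (+6.175e-08/-2.277e+00) = 24.198559
iter 5: u=1.411634  f(a)=-1.421e-14  f'(a)=-2.277e+00  a ← 24.198559 − (-1.421e-14/-2.277e+00) = 24.198559
converged: |Δa| < 1e-12 after 5 iterations
sag = a·(cosh(S/(2a)) − 1) = 24.198559·(cosh(1.411634) − 1) = 28.389713
T_max/T_min = cosh(S/(2a)) = 2.173199

a=24.199 sag=28.390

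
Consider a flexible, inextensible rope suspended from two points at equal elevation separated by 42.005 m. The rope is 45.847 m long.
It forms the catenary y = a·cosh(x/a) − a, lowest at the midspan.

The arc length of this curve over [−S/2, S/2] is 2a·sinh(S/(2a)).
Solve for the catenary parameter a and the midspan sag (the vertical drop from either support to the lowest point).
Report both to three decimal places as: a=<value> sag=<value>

a=28.732 sag=8.024

seed: a₀ = √(S³/(24(L−S))) = √(42.005³/(24·3.842)) = 28.350922
iter 1: u=0.740805  f(a)=+1.068e-01  f'(a)=-2.862e-01  a ← 28.350922 − (+1.068e-01/-2.862e-01) = 28.724125
iter 2: u=0.731180  f(a)=+2.146e-03  f'(a)=-2.748e-01  a ← 28.724125 − (+2.146e-03/-2.748e-01) = 28.731933
iter 3: u=0.730981  f(a)=+9.052e-07  f'(a)=-2.746e-01  a ← 28.731933 − (+9.052e-07/-2.746e-01) = 28.731937
iter 4: u=0.730981  f(a)=+1.705e-13  f'(a)=-2.746e-01  a ← 28.731937 − (+1.705e-13/-2.746e-01) = 28.731937
converged: |Δa| < 1e-12 after 4 iterations
sag = a·(cosh(S/(2a)) − 1) = 28.731937·(cosh(0.730981) − 1) = 8.024165
T_max/T_min = cosh(S/(2a)) = 1.279277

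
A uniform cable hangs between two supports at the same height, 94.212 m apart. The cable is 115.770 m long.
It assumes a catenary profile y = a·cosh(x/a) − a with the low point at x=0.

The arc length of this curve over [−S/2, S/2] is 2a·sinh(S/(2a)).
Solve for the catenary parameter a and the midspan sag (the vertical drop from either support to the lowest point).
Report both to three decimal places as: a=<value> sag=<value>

seed: a₀ = √(S³/(24(L−S))) = √(94.212³/(24·21.558)) = 40.202169
iter 1: u=1.171728  f(a)=+1.529e+00  f'(a)=-1.227e+00  a ← 40.202169 − (+1.529e+00/-1.227e+00) = 41.448334
iter 2: u=1.136499  f(a)=+7.398e-02  f'(a)=-1.111e+00  a ← 41.448334 − (+7.398e-02/-1.111e+00) = 41.514926
iter 3: u=1.134676  f(a)=+1.927e-04  f'(a)=-1.105e+00  a ← 41.514926 − (+1.927e-04/-1.105e+00) = 41.515100
iter 4: u=1.134671  f(a)=+1.314e-09  f'(a)=-1.105e+00  a ← 41.515100 − (+1.314e-09/-1.105e+00) = 41.515100
iter 5: u=1.134671  f(a)=+0.000e+00  f'(a)=-1.105e+00  a ← 41.515100 − (+0.000e+00/-1.105e+00) = 41.515100
converged: |Δa| < 1e-12 after 5 iterations
sag = a·(cosh(S/(2a)) − 1) = 41.515100·(cosh(1.134671) − 1) = 29.718156
T_max/T_min = cosh(S/(2a)) = 1.715840

a=41.515 sag=29.718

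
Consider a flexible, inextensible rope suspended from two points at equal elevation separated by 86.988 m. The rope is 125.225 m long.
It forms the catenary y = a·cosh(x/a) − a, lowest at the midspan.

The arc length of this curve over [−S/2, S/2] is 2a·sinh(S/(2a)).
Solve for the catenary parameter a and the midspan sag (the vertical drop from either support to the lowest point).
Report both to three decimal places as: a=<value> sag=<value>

a=28.395 sag=40.355

seed: a₀ = √(S³/(24(L−S))) = √(86.988³/(24·38.237)) = 26.781907
iter 1: u=1.624007  f(a)=+5.371e+00  f'(a)=-3.683e+00  a ← 26.781907 − (+5.371e+00/-3.683e+00) = 28.240168
iter 2: u=1.540147  f(a)=+4.699e-01  f'(a)=-3.064e+00  a ← 28.240168 − (+4.699e-01/-3.064e+00) = 28.393496
iter 3: u=1.531830  f(a)=+4.358e-03  f'(a)=-3.008e+00  a ← 28.393496 − (+4.358e-03/-3.008e+00) = 28.394945
iter 4: u=1.531752  f(a)=+3.825e-07  f'(a)=-3.007e+00  a ← 28.394945 − (+3.825e-07/-3.007e+00) = 28.394945
iter 5: u=1.531752  f(a)=-2.842e-14  f'(a)=-3.007e+00  a ← 28.394945 − (-2.842e-14/-3.007e+00) = 28.394945
converged: |Δa| < 1e-12 after 5 iterations
sag = a·(cosh(S/(2a)) − 1) = 28.394945·(cosh(1.531752) − 1) = 40.355313
T_max/T_min = cosh(S/(2a)) = 2.421215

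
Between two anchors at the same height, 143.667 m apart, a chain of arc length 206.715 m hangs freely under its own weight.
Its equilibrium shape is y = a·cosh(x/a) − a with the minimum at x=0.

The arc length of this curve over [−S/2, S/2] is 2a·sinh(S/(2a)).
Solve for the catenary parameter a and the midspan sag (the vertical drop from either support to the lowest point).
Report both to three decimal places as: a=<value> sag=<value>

seed: a₀ = √(S³/(24(L−S))) = √(143.667³/(24·63.048)) = 44.268444
iter 1: u=1.622680  f(a)=+8.840e+00  f'(a)=-3.673e+00  a ← 44.268444 − (+8.840e+00/-3.673e+00) = 46.675617
iter 2: u=1.538994  f(a)=+7.723e-01  f'(a)=-3.057e+00  a ← 46.675617 − (+7.723e-01/-3.057e+00) = 46.928288
iter 3: u=1.530708  f(a)=+7.140e-03  f'(a)=-3.000e+00  a ← 46.928288 − (+7.140e-03/-3.000e+00) = 46.930668
iter 4: u=1.530630  f(a)=+6.228e-07  f'(a)=-3.000e+00  a ← 46.930668 − (+6.228e-07/-3.000e+00) = 46.930669
iter 5: u=1.530630  f(a)=-2.842e-14  f'(a)=-3.000e+00  a ← 46.930669 − (-2.842e-14/-3.000e+00) = 46.930669
converged: |Δa| < 1e-12 after 5 iterations
sag = a·(cosh(S/(2a)) − 1) = 46.930669·(cosh(1.530630) − 1) = 66.582593
T_max/T_min = cosh(S/(2a)) = 2.418744

a=46.931 sag=66.583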